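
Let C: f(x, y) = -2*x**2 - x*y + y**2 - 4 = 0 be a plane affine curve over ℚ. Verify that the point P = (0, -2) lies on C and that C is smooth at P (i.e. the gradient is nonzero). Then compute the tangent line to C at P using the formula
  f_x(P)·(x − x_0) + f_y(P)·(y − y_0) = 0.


Tangent line at P: 2*x - 4*y - 8 = 0.

Step 1: f(0, -2) = 0, so P lies on C.
Step 2: partial derivatives
  f_x(x, y) = -4*x - y, f_y(x, y) = -x + 2*y.
  f_x(P) = 2, f_y(P) = -4 (gradient nonzero, so P is smooth).
Step 3: tangent line at P: 2·(x − 0) + -4·(y − -2) = 0.
Expanding: 2*x - 4*y - 8 = 0.


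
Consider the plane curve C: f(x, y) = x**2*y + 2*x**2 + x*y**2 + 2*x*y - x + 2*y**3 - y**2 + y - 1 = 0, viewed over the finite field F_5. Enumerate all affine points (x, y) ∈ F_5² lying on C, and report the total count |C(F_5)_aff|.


Affine F_5-points: {(0, 4), (1, 0), (2, 0), (2, 3), (2, 4), (3, 2), (4, 2)}; count = 7.

For each of the 25 pairs (x, y) ∈ F_5², evaluate f(x, y) mod 5. Record the zeros.
  x = 0: [0↦4, 1↦1, 2↦3, 3↦2, 4↦0]  zeros at y ∈ {4}
  x = 1: [0↦0, 1↦1, 2↦4, 3↦1, 4↦4]  zeros at y ∈ {0}
  x = 2: [0↦0, 1↦2, 2↦3, 3↦0, 4↦0]  zeros at y ∈ {0, 3, 4}
  x = 3: [0↦4, 1↦4, 2↦0, 3↦4, 4↦3]  zeros at y ∈ {2}
  x = 4: [0↦2, 1↦2, 2↦0, 3↦3, 4↦3]  zeros at y ∈ {2}
Collecting zeros: affine points = {(0, 4), (1, 0), (2, 0), (2, 3), (2, 4), (3, 2), (4, 2)}.
Total count |C(F_5)_aff| = 7.


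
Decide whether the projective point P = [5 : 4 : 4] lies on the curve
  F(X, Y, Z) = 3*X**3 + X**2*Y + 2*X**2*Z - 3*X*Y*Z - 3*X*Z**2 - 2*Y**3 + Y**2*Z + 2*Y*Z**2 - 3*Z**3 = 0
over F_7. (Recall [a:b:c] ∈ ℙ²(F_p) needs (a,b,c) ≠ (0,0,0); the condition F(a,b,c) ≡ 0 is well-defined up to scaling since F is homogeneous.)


F(5,4,4) ≡ 4 (mod 7); P is NOT on the curve.

Evaluate F(5, 4, 4) term-by-term (mod 7).
  3*X**3 ↦ 3·125·1·1 = 375
  X**2*Y ↦ 1·25·4·1 = 100
  2*X**2*Z ↦ 2·25·1·4 = 200
  -3*X*Y*Z ↦ -3·5·4·4 = -240
  -3*X*Z**2 ↦ -3·5·1·16 = -240
  -2*Y**3 ↦ -2·1·64·1 = -128
  Y**2*Z ↦ 1·1·16·4 = 64
  2*Y*Z**2 ↦ 2·1·4·16 = 128
  -3*Z**3 ↦ -3·1·1·64 = -192
Sum: F(5, 4, 4) = (375) + (100) + (200) + (-240) + (-240) + (-128) + (64) + (128) + (-192) = 67.
Reducing mod 7: 67 ≡ 4 (mod 7).
Since F(a, b, c) ≡ 4 ≠ 0 (mod 7), P does NOT lie on the curve.


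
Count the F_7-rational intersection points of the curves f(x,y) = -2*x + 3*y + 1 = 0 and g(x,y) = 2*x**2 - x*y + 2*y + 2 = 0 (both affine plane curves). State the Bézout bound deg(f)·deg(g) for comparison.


Common zeros: ∅; count = 0; Bézout bound = 2.

deg(f) = 1, deg(g) = 2, so Bézout bound = 2.
Scan x ∈ F_7. For each x, list the y ∈ F_7 with f(x, y) ≡ 0 and those with g(x, y) ≡ 0 (mod 7); the common zeros in that column are the intersection.
  x = 0: f ≡ 0 at y ∈ {2}; g ≡ 0 at y ∈ {6}; common: ∅.
  x = 1: f ≡ 0 at y ∈ {5}; g ≡ 0 at y ∈ {3}; common: ∅.
  x = 2: f ≡ 0 at y ∈ {1}; g ≡ 0 at y ∈ ∅; common: ∅.
  x = 3: f ≡ 0 at y ∈ {4}; g ≡ 0 at y ∈ {6}; common: ∅.
  x = 4: f ≡ 0 at y ∈ {0}; g ≡ 0 at y ∈ {3}; common: ∅.
  x = 5: f ≡ 0 at y ∈ {3}; g ≡ 0 at y ∈ {1}; common: ∅.
  x = 6: f ≡ 0 at y ∈ {6}; g ≡ 0 at y ∈ {1}; common: ∅.
Collecting: common zeros = ∅, so the count is 0.
Comparison with the Bézout bound: 0 ≤ 2 = deg(f)·deg(g), as expected for curves with no common component (the affine F_7-count falls short of the bound because intersections may lie at infinity, over extension fields, or carry multiplicity).


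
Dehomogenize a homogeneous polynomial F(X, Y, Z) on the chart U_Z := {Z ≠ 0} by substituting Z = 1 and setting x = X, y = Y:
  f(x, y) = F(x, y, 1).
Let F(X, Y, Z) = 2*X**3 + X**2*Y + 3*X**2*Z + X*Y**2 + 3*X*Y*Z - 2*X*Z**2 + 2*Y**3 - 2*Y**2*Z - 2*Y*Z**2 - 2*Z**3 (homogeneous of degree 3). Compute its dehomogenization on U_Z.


f(x, y) = 2*x**3 + x**2*y + 3*x**2 + x*y**2 + 3*x*y - 2*x + 2*y**3 - 2*y**2 - 2*y - 2

On U_Z we set Z = 1. Each monomial c·X^i·Y^j·Z^k in F becomes c·x^i·y^j·1^k = c·x^i·y^j.
Substituting Z = 1: F(X, Y, 1) = 2*x**3 + x**2*y + 3*x**2 + x*y**2 + 3*x*y - 2*x + 2*y**3 - 2*y**2 - 2*y - 2.
Note: deg(f) ≤ deg(F) = 3; strict inequality happens when F is divisible by Z (lost terms).


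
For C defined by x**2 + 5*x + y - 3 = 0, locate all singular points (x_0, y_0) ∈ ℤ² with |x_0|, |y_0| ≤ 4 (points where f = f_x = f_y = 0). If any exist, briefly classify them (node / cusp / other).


No singular points in the scanned grid; C is smooth there.

Compute partial derivatives:
  f_x = 2*x + 5.
  f_y = 1.
f_y = 1 is a nonzero constant, so f_y never vanishes: no point (x, y) can satisfy f = f_x = f_y = 0. In particular no (x, y) ∈ {−4, ..., 4}² is singular; the curve is smooth.


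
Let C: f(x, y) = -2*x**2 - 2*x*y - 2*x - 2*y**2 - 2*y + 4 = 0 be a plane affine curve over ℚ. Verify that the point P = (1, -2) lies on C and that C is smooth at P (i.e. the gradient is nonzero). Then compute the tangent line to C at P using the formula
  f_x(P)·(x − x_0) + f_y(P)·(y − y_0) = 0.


Tangent line at P: -2*x + 4*y + 10 = 0.

Step 1: f(1, -2) = 0, so P lies on C.
Step 2: partial derivatives
  f_x(x, y) = -4*x - 2*y - 2, f_y(x, y) = -2*x - 4*y - 2.
  f_x(P) = -2, f_y(P) = 4 (gradient nonzero, so P is smooth).
Step 3: tangent line at P: -2·(x − 1) + 4·(y − -2) = 0.
Expanding: -2*x + 4*y + 10 = 0.


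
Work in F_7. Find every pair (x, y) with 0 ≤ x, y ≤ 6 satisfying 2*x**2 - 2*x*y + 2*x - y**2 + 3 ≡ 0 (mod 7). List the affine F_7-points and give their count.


Affine F_7-points: {(1, 0), (1, 5), (3, 3), (3, 5), (5, 0), (5, 4), (6, 3), (6, 6)}; count = 8.

For each of the 49 pairs (x, y) ∈ F_7², evaluate f(x, y) mod 7. Record the zeros.
  x = 0: [0↦3, 1↦2, 2↦6, 3↦1, 4↦1, 5↦6, 6↦2]  zeros at y ∈ ∅
  x = 1: [0↦0, 1↦4, 2↦6, 3↦6, 4↦4, 5↦0, 6↦1]  zeros at y ∈ {0, 5}
  x = 2: [0↦1, 1↦3, 2↦3, 3↦1, 4↦4, 5↦5, 6↦4]  zeros at y ∈ ∅
  x = 3: [0↦6, 1↦6, 2↦4, 3↦0, 4↦1, 5↦0, 6↦4]  zeros at y ∈ {3, 5}
  x = 4: [0↦1, 1↦6, 2↦2, 3↦3, 4↦2, 5↦6, 6↦1]  zeros at y ∈ ∅
  x = 5: [0↦0, 1↦3, 2↦4, 3↦3, 4↦0, 5↦2, 6↦2]  zeros at y ∈ {0, 4}
  x = 6: [0↦3, 1↦4, 2↦3, 3↦0, 4↦2, 5↦2, 6↦0]  zeros at y ∈ {3, 6}
Collecting zeros: affine points = {(1, 0), (1, 5), (3, 3), (3, 5), (5, 0), (5, 4), (6, 3), (6, 6)}.
Total count |C(F_7)_aff| = 8.


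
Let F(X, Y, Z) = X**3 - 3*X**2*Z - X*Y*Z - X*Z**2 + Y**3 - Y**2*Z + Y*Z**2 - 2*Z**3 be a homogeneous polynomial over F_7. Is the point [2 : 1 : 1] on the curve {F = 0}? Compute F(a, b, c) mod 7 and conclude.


F(2,1,1) ≡ 5 (mod 7); P is NOT on the curve.

Evaluate F(2, 1, 1) term-by-term (mod 7).
  X**3 ↦ 1·8·1·1 = 8
  -3*X**2*Z ↦ -3·4·1·1 = -12
  -X*Y*Z ↦ -1·2·1·1 = -2
  -X*Z**2 ↦ -1·2·1·1 = -2
  Y**3 ↦ 1·1·1·1 = 1
  -Y**2*Z ↦ -1·1·1·1 = -1
  Y*Z**2 ↦ 1·1·1·1 = 1
  -2*Z**3 ↦ -2·1·1·1 = -2
Sum: F(2, 1, 1) = (8) + (-12) + (-2) + (-2) + (1) + (-1) + (1) + (-2) = -9.
Reducing mod 7: -9 ≡ 5 (mod 7).
Since F(a, b, c) ≡ 5 ≠ 0 (mod 7), P does NOT lie on the curve.


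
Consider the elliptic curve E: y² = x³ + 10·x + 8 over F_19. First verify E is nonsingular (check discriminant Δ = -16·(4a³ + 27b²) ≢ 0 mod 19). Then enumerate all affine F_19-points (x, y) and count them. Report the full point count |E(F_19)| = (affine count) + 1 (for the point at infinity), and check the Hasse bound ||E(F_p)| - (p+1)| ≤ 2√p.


Affine points = {(1, 0), (2, 6), (2, 13), (4, 6), (4, 13), (8, 7), (8, 12), (10, 5), (10, 14), (11, 9), (11, 10), (13, 6), (13, 13), (14, 2), (14, 17), (18, 4), (18, 15)}; affine count = 17; |E(F_19)| = 18.

Discriminant check: Δ ∝ 4a³ + 27b² = 4·10³ + 27·8² = 4·1000 + 27·64 ≡ 9 (mod 19). Nonzero ⇒ E is nonsingular.
For each x ∈ F_19, compute rhs = x³ + 10·x + 8 mod 19, then count y ∈ F_19 with y² ≡ rhs.
  x = 0: rhs = 8, matching y values: none (0 points).
  x = 1: rhs = 0, matching y values: 0 (1 points).
  x = 2: rhs = 17, matching y values: 6, 13 (2 points).
  x = 3: rhs = 8, matching y values: none (0 points).
  x = 4: rhs = 17, matching y values: 6, 13 (2 points).
  x = 5: rhs = 12, matching y values: none (0 points).
  x = 6: rhs = 18, matching y values: none (0 points).
  x = 7: rhs = 3, matching y values: none (0 points).
  x = 8: rhs = 11, matching y values: 7, 12 (2 points).
  x = 9: rhs = 10, matching y values: none (0 points).
  x = 10: rhs = 6, matching y values: 5, 14 (2 points).
  x = 11: rhs = 5, matching y values: 9, 10 (2 points).
  x = 12: rhs = 13, matching y values: none (0 points).
  x = 13: rhs = 17, matching y values: 6, 13 (2 points).
  x = 14: rhs = 4, matching y values: 2, 17 (2 points).
  x = 15: rhs = 18, matching y values: none (0 points).
  x = 16: rhs = 8, matching y values: none (0 points).
  x = 17: rhs = 18, matching y values: none (0 points).
  x = 18: rhs = 16, matching y values: 4, 15 (2 points).
Total affine count: 17.
Full point count |E(F_19)| = 17 + 1 = 18.
Hasse bound: |18 − (19+1)| = |-2| = 2 ≤ 2√19 ≈ 8.7178 ✓.


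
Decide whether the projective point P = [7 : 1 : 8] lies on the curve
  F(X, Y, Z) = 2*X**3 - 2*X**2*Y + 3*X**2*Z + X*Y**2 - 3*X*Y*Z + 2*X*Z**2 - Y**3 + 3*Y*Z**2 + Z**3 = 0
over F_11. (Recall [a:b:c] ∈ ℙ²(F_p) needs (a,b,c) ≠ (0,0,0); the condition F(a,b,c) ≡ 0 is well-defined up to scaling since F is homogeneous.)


F(7,1,8) ≡ 1 (mod 11); P is NOT on the curve.

Evaluate F(7, 1, 8) term-by-term (mod 11).
  2*X**3 ↦ 2·343·1·1 = 686
  -2*X**2*Y ↦ -2·49·1·1 = -98
  3*X**2*Z ↦ 3·49·1·8 = 1176
  X*Y**2 ↦ 1·7·1·1 = 7
  -3*X*Y*Z ↦ -3·7·1·8 = -168
  2*X*Z**2 ↦ 2·7·1·64 = 896
  -Y**3 ↦ -1·1·1·1 = -1
  3*Y*Z**2 ↦ 3·1·1·64 = 192
  Z**3 ↦ 1·1·1·512 = 512
Sum: F(7, 1, 8) = (686) + (-98) + (1176) + (7) + (-168) + (896) + (-1) + (192) + (512) = 3202.
Reducing mod 11: 3202 ≡ 1 (mod 11).
Since F(a, b, c) ≡ 1 ≠ 0 (mod 11), P does NOT lie on the curve.


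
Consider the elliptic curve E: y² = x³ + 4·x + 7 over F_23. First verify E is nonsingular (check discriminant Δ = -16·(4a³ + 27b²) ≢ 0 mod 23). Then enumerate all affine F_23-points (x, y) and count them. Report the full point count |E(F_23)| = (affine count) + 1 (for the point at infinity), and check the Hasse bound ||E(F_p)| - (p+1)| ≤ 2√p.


Affine points = {(1, 9), (1, 14), (2, 0), (3, 0), (4, 8), (4, 15), (9, 6), (9, 17), (10, 9), (10, 14), (11, 5), (11, 18), (12, 9), (12, 14), (13, 5), (13, 18), (14, 1), (14, 22), (16, 2), (16, 21), (18, 0), (22, 5), (22, 18)}; affine count = 23; |E(F_23)| = 24.

Discriminant check: Δ ∝ 4a³ + 27b² = 4·4³ + 27·7² = 4·64 + 27·49 ≡ 15 (mod 23). Nonzero ⇒ E is nonsingular.
For each x ∈ F_23, compute rhs = x³ + 4·x + 7 mod 23, then count y ∈ F_23 with y² ≡ rhs.
  x = 0: rhs = 7, matching y values: none (0 points).
  x = 1: rhs = 12, matching y values: 9, 14 (2 points).
  x = 2: rhs = 0, matching y values: 0 (1 points).
  x = 3: rhs = 0, matching y values: 0 (1 points).
  x = 4: rhs = 18, matching y values: 8, 15 (2 points).
  x = 5: rhs = 14, matching y values: none (0 points).
  x = 6: rhs = 17, matching y values: none (0 points).
  x = 7: rhs = 10, matching y values: none (0 points).
  x = 8: rhs = 22, matching y values: none (0 points).
  x = 9: rhs = 13, matching y values: 6, 17 (2 points).
  x = 10: rhs = 12, matching y values: 9, 14 (2 points).
  x = 11: rhs = 2, matching y values: 5, 18 (2 points).
  x = 12: rhs = 12, matching y values: 9, 14 (2 points).
  x = 13: rhs = 2, matching y values: 5, 18 (2 points).
  x = 14: rhs = 1, matching y values: 1, 22 (2 points).
  x = 15: rhs = 15, matching y values: none (0 points).
  x = 16: rhs = 4, matching y values: 2, 21 (2 points).
  x = 17: rhs = 20, matching y values: none (0 points).
  x = 18: rhs = 0, matching y values: 0 (1 points).
  x = 19: rhs = 19, matching y values: none (0 points).
  x = 20: rhs = 14, matching y values: none (0 points).
  x = 21: rhs = 14, matching y values: none (0 points).
  x = 22: rhs = 2, matching y values: 5, 18 (2 points).
Total affine count: 23.
Full point count |E(F_23)| = 23 + 1 = 24.
Hasse bound: |24 − (23+1)| = |0| = 0 ≤ 2√23 ≈ 9.5917 ✓.


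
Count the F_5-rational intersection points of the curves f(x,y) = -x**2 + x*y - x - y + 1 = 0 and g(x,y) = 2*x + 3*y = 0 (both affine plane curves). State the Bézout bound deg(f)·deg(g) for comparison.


Common zeros: {(3, 3)}; count = 1; Bézout bound = 2.

deg(f) = 2, deg(g) = 1, so Bézout bound = 2.
Scan x ∈ F_5. For each x, list the y ∈ F_5 with f(x, y) ≡ 0 and those with g(x, y) ≡ 0 (mod 5); the common zeros in that column are the intersection.
  x = 0: f ≡ 0 at y ∈ {1}; g ≡ 0 at y ∈ {0}; common: ∅.
  x = 1: f ≡ 0 at y ∈ ∅; g ≡ 0 at y ∈ {1}; common: ∅.
  x = 2: f ≡ 0 at y ∈ {0}; g ≡ 0 at y ∈ {2}; common: ∅.
  x = 3: f ≡ 0 at y ∈ {3}; g ≡ 0 at y ∈ {3}; common: {3}.
  x = 4: f ≡ 0 at y ∈ {3}; g ≡ 0 at y ∈ {4}; common: ∅.
Collecting: common zeros = {(3, 3)}, so the count is 1.
Comparison with the Bézout bound: 1 ≤ 2 = deg(f)·deg(g), as expected for curves with no common component (the affine F_5-count falls short of the bound because intersections may lie at infinity, over extension fields, or carry multiplicity).


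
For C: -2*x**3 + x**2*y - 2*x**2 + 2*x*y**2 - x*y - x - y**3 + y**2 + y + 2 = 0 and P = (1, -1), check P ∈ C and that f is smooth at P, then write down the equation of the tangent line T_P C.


Tangent line at P: -10*x - 8*y + 2 = 0.

Step 1: f(1, -1) = 0, so P lies on C.
Step 2: partial derivatives
  f_x(x, y) = -6*x**2 + 2*x*y - 4*x + 2*y**2 - y - 1, f_y(x, y) = x**2 + 4*x*y - x - 3*y**2 + 2*y + 1.
  f_x(P) = -10, f_y(P) = -8 (gradient nonzero, so P is smooth).
Step 3: tangent line at P: -10·(x − 1) + -8·(y − -1) = 0.
Expanding: -10*x - 8*y + 2 = 0.


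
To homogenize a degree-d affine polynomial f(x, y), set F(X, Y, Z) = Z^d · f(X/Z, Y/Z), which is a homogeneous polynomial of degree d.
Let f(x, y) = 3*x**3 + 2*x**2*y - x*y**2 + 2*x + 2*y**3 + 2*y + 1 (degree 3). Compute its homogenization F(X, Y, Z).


F(X, Y, Z) = 3*X**3 + 2*X**2*Y - X*Y**2 + 2*X*Z**2 + 2*Y**3 + 2*Y*Z**2 + Z**3

deg(f) = 3.
Substitute x = X/Z, y = Y/Z into f, then multiply by Z^3.
  monomial 3·x^3·y^0 ↦ 3·X^3·Y^0·Z^0.
  monomial 2·x^2·y^1 ↦ 2·X^2·Y^1·Z^0.
  monomial -1·x^1·y^2 ↦ -1·X^1·Y^2·Z^0.
  monomial 2·x^1·y^0 ↦ 2·X^1·Y^0·Z^2.
  monomial 2·x^0·y^3 ↦ 2·X^0·Y^3·Z^0.
  monomial 2·x^0·y^1 ↦ 2·X^0·Y^1·Z^2.
  monomial 1·x^0·y^0 ↦ 1·X^0·Y^0·Z^3.
Collecting: F(X, Y, Z) = 3*X**3 + 2*X**2*Y - X*Y**2 + 2*X*Z**2 + 2*Y**3 + 2*Y*Z**2 + Z**3.


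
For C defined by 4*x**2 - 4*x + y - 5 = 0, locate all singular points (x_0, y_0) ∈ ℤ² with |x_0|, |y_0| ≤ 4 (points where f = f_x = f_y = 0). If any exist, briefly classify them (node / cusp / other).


No singular points in the scanned grid; C is smooth there.

Compute partial derivatives:
  f_x = 8*x - 4.
  f_y = 1.
f_y = 1 is a nonzero constant, so f_y never vanishes: no point (x, y) can satisfy f = f_x = f_y = 0. In particular no (x, y) ∈ {−4, ..., 4}² is singular; the curve is smooth.


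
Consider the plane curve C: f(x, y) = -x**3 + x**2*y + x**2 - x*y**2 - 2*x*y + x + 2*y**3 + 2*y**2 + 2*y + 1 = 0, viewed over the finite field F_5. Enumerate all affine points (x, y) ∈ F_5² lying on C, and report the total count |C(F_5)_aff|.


Affine F_5-points: {(1, 4), (2, 4), (4, 2)}; count = 3.

For each of the 25 pairs (x, y) ∈ F_5², evaluate f(x, y) mod 5. Record the zeros.
  x = 0: [0↦1, 1↦2, 2↦4, 3↦4, 4↦4]  zeros at y ∈ ∅
  x = 1: [0↦2, 1↦1, 2↦4, 3↦3, 4↦0]  zeros at y ∈ {4}
  x = 2: [0↦4, 1↦3, 2↦4, 3↦4, 4↦0]  zeros at y ∈ {4}
  x = 3: [0↦1, 1↦2, 2↦3, 3↦1, 4↦3]  zeros at y ∈ ∅
  x = 4: [0↦2, 1↦2, 2↦0, 3↦3, 4↦3]  zeros at y ∈ {2}
Collecting zeros: affine points = {(1, 4), (2, 4), (4, 2)}.
Total count |C(F_5)_aff| = 3.


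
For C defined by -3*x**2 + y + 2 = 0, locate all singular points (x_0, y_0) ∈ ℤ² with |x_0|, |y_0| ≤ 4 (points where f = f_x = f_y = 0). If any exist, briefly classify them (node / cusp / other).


No singular points in the scanned grid; C is smooth there.

Compute partial derivatives:
  f_x = -6*x.
  f_y = 1.
f_y = 1 is a nonzero constant, so f_y never vanishes: no point (x, y) can satisfy f = f_x = f_y = 0. In particular no (x, y) ∈ {−4, ..., 4}² is singular; the curve is smooth.


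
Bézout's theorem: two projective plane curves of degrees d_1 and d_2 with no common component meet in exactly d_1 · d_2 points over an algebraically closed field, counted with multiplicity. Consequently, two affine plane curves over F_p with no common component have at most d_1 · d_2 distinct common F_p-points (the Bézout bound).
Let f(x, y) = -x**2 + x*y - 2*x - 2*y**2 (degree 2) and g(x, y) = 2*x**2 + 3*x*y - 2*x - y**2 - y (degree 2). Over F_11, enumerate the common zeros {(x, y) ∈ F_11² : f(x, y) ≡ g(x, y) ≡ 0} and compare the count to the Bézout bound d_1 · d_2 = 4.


Common zeros: {(0, 0), (5, 6)}; count = 2; Bézout bound = 4.

deg(f) = 2, deg(g) = 2, so Bézout bound = 4.
Scan x ∈ F_11. For each x, list the y ∈ F_11 with f(x, y) ≡ 0 and those with g(x, y) ≡ 0 (mod 11); the common zeros in that column are the intersection.
  x = 0: f ≡ 0 at y ∈ {0}; g ≡ 0 at y ∈ {0, 10}; common: {0}.
  x = 1: f ≡ 0 at y ∈ ∅; g ≡ 0 at y ∈ {0, 2}; common: ∅.
  x = 2: f ≡ 0 at y ∈ ∅; g ≡ 0 at y ∈ ∅; common: ∅.
  x = 3: f ≡ 0 at y ∈ ∅; g ≡ 0 at y ∈ ∅; common: ∅.
  x = 4: f ≡ 0 at y ∈ {1}; g ≡ 0 at y ∈ ∅; common: ∅.
  x = 5: f ≡ 0 at y ∈ {2, 6}; g ≡ 0 at y ∈ {6, 8}; common: {6}.
  x = 6: f ≡ 0 at y ∈ {1, 2}; g ≡ 0 at y ∈ {8, 9}; common: ∅.
  x = 7: f ≡ 0 at y ∈ ∅; g ≡ 0 at y ∈ ∅; common: ∅.
  x = 8: f ≡ 0 at y ∈ ∅; g ≡ 0 at y ∈ {2, 10}; common: ∅.
  x = 9: f ≡ 0 at y ∈ {0, 10}; g ≡ 0 at y ∈ {6, 9}; common: ∅.
  x = 10: f ≡ 0 at y ∈ {6, 10}; g ≡ 0 at y ∈ ∅; common: ∅.
Collecting: common zeros = {(0, 0), (5, 6)}, so the count is 2.
Comparison with the Bézout bound: 2 ≤ 4 = deg(f)·deg(g), as expected for curves with no common component (the affine F_11-count falls short of the bound because intersections may lie at infinity, over extension fields, or carry multiplicity).


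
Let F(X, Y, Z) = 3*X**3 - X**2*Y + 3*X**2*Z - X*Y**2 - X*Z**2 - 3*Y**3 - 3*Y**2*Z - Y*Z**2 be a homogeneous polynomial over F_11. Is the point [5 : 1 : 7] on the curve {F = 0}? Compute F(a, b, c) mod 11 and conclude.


F(5,1,7) ≡ 2 (mod 11); P is NOT on the curve.

Evaluate F(5, 1, 7) term-by-term (mod 11).
  3*X**3 ↦ 3·125·1·1 = 375
  -X**2*Y ↦ -1·25·1·1 = -25
  3*X**2*Z ↦ 3·25·1·7 = 525
  -X*Y**2 ↦ -1·5·1·1 = -5
  -X*Z**2 ↦ -1·5·1·49 = -245
  -3*Y**3 ↦ -3·1·1·1 = -3
  -3*Y**2*Z ↦ -3·1·1·7 = -21
  -Y*Z**2 ↦ -1·1·1·49 = -49
Sum: F(5, 1, 7) = (375) + (-25) + (525) + (-5) + (-245) + (-3) + (-21) + (-49) = 552.
Reducing mod 11: 552 ≡ 2 (mod 11).
Since F(a, b, c) ≡ 2 ≠ 0 (mod 11), P does NOT lie on the curve.


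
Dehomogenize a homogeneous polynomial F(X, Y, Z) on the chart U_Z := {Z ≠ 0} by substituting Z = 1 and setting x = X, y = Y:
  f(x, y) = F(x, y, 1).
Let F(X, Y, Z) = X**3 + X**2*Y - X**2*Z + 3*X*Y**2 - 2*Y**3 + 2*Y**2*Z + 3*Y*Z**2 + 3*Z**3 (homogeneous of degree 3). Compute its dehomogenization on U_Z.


f(x, y) = x**3 + x**2*y - x**2 + 3*x*y**2 - 2*y**3 + 2*y**2 + 3*y + 3

On U_Z we set Z = 1. Each monomial c·X^i·Y^j·Z^k in F becomes c·x^i·y^j·1^k = c·x^i·y^j.
Substituting Z = 1: F(X, Y, 1) = x**3 + x**2*y - x**2 + 3*x*y**2 - 2*y**3 + 2*y**2 + 3*y + 3.
Note: deg(f) ≤ deg(F) = 3; strict inequality happens when F is divisible by Z (lost terms).


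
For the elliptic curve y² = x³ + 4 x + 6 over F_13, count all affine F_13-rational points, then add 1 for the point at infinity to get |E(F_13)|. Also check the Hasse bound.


Affine points = {(2, 3), (2, 10), (6, 5), (6, 8), (7, 0), (8, 2), (8, 11), (9, 2), (9, 11), (11, 4), (11, 9), (12, 1), (12, 12)}; affine count = 13; |E(F_13)| = 14.

Discriminant check: Δ ∝ 4a³ + 27b² = 4·4³ + 27·6² = 4·64 + 27·36 ≡ 6 (mod 13). Nonzero ⇒ E is nonsingular.
For each x ∈ F_13, compute rhs = x³ + 4·x + 6 mod 13, then count y ∈ F_13 with y² ≡ rhs.
  x = 0: rhs = 6, matching y values: none (0 points).
  x = 1: rhs = 11, matching y values: none (0 points).
  x = 2: rhs = 9, matching y values: 3, 10 (2 points).
  x = 3: rhs = 6, matching y values: none (0 points).
  x = 4: rhs = 8, matching y values: none (0 points).
  x = 5: rhs = 8, matching y values: none (0 points).
  x = 6: rhs = 12, matching y values: 5, 8 (2 points).
  x = 7: rhs = 0, matching y values: 0 (1 points).
  x = 8: rhs = 4, matching y values: 2, 11 (2 points).
  x = 9: rhs = 4, matching y values: 2, 11 (2 points).
  x = 10: rhs = 6, matching y values: none (0 points).
  x = 11: rhs = 3, matching y values: 4, 9 (2 points).
  x = 12: rhs = 1, matching y values: 1, 12 (2 points).
Total affine count: 13.
Full point count |E(F_13)| = 13 + 1 = 14.
Hasse bound: |14 − (13+1)| = |0| = 0 ≤ 2√13 ≈ 7.2111 ✓.


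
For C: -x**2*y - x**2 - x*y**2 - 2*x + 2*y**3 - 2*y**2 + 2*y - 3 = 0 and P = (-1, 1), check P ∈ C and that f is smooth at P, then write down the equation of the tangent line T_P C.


Tangent line at P: x + 5*y - 4 = 0.

Step 1: f(-1, 1) = 0, so P lies on C.
Step 2: partial derivatives
  f_x(x, y) = -2*x*y - 2*x - y**2 - 2, f_y(x, y) = -x**2 - 2*x*y + 6*y**2 - 4*y + 2.
  f_x(P) = 1, f_y(P) = 5 (gradient nonzero, so P is smooth).
Step 3: tangent line at P: 1·(x − -1) + 5·(y − 1) = 0.
Expanding: x + 5*y - 4 = 0.


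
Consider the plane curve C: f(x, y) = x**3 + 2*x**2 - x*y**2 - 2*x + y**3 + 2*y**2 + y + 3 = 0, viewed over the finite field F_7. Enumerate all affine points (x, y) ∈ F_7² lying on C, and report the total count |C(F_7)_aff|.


Affine F_7-points: {(0, 1), (0, 2), (1, 1), (3, 0), (3, 3), (3, 5), (4, 0), (4, 1), (5, 0), (6, 2), (6, 3), (6, 6)}; count = 12.

For each of the 49 pairs (x, y) ∈ F_7², evaluate f(x, y) mod 7. Record the zeros.
  x = 0: [0↦3, 1↦0, 2↦0, 3↦2, 4↦5, 5↦1, 6↦3]  zeros at y ∈ {1, 2}
  x = 1: [0↦4, 1↦0, 2↦4, 3↦1, 4↦4, 5↦5, 6↦3]  zeros at y ∈ {1}
  x = 2: [0↦1, 1↦3, 2↦4, 3↦3, 4↦6, 5↦5, 6↦6]  zeros at y ∈ ∅
  x = 3: [0↦0, 1↦1, 2↦6, 3↦0, 4↦3, 5↦0, 6↦4]  zeros at y ∈ {0, 3, 5}
  x = 4: [0↦0, 1↦0, 2↦2, 3↦5, 4↦1, 5↦3, 6↦3]  zeros at y ∈ {0, 1}
  x = 5: [0↦0, 1↦6, 2↦5, 3↦3, 4↦6, 5↦6, 6↦2]  zeros at y ∈ {0}
  x = 6: [0↦6, 1↦4, 2↦0, 3↦0, 4↦3, 5↦1, 6↦0]  zeros at y ∈ {2, 3, 6}
Collecting zeros: affine points = {(0, 1), (0, 2), (1, 1), (3, 0), (3, 3), (3, 5), (4, 0), (4, 1), (5, 0), (6, 2), (6, 3), (6, 6)}.
Total count |C(F_7)_aff| = 12.


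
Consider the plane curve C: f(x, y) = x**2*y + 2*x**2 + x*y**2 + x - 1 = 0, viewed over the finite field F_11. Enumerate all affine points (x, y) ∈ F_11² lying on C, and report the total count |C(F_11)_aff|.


Affine F_11-points: {(1, 4), (1, 6), (4, 1), (4, 6), (6, 0), (6, 5), (9, 4), (9, 9), (10, 0), (10, 1)}; count = 10.

For each of the 121 pairs (x, y) ∈ F_11², evaluate f(x, y) mod 11. Record the zeros.
  x = 0: [0↦10, 1↦10, 2↦10, 3↦10, 4↦10, 5↦10, 6↦10, 7↦10, 8↦10, 9↦10, 10↦10]  zeros at y ∈ ∅
  x = 1: [0↦2, 1↦4, 2↦8, 3↦3, 4↦0, 5↦10, 6↦0, 7↦3, 8↦8, 9↦4, 10↦2]  zeros at y ∈ {4, 6}
  x = 2: [0↦9, 1↦4, 2↦3, 3↦6, 4↦2, 5↦2, 6↦6, 7↦3, 8↦4, 9↦9, 10↦7]  zeros at y ∈ ∅
  x = 3: [0↦9, 1↦10, 2↦6, 3↦8, 4↦5, 5↦8, 6↦6, 7↦10, 8↦9, 9↦3, 10↦3]  zeros at y ∈ ∅
  x = 4: [0↦2, 1↦0, 2↦6, 3↦9, 4↦9, 5↦6, 6↦0, 7↦2, 8↦1, 9↦8, 10↦1]  zeros at y ∈ {1, 6}
  x = 5: [0↦10, 1↦7, 2↦3, 3↦9, 4↦3, 5↦7, 6↦10, 7↦1, 8↦2, 9↦2, 10↦1]  zeros at y ∈ ∅
  x = 6: [0↦0, 1↦9, 2↦8, 3↦8, 4↦9, 5↦0, 6↦3, 7↦7, 8↦1, 9↦7, 10↦3]  zeros at y ∈ {0, 5}
  x = 7: [0↦5, 1↦6, 2↦10, 3↦6, 4↦5, 5↦7, 6↦1, 7↦9, 8↦9, 9↦1, 10↦7]  zeros at y ∈ ∅
  x = 8: [0↦3, 1↦9, 2↦9, 3↦3, 4↦2, 5↦6, 6↦4, 7↦7, 8↦4, 9↦6, 10↦2]  zeros at y ∈ ∅
  x = 9: [0↦5, 1↦7, 2↦5, 3↦10, 4↦0, 5↦8, 6↦1, 7↦1, 8↦8, 9↦0, 10↦10]  zeros at y ∈ {4, 9}
  x = 10: [0↦0, 1↦0, 2↦9, 3↦5, 4↦10, 5↦2, 6↦3, 7↦2, 8↦10, 9↦5, 10↦9]  zeros at y ∈ {0, 1}
Collecting zeros: affine points = {(1, 4), (1, 6), (4, 1), (4, 6), (6, 0), (6, 5), (9, 4), (9, 9), (10, 0), (10, 1)}.
Total count |C(F_11)_aff| = 10.


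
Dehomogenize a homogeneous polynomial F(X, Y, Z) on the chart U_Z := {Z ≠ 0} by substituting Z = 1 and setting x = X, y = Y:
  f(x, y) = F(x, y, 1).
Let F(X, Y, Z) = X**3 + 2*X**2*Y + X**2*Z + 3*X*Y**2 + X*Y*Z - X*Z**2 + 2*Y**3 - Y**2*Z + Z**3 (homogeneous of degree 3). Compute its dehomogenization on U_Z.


f(x, y) = x**3 + 2*x**2*y + x**2 + 3*x*y**2 + x*y - x + 2*y**3 - y**2 + 1

On U_Z we set Z = 1. Each monomial c·X^i·Y^j·Z^k in F becomes c·x^i·y^j·1^k = c·x^i·y^j.
Substituting Z = 1: F(X, Y, 1) = x**3 + 2*x**2*y + x**2 + 3*x*y**2 + x*y - x + 2*y**3 - y**2 + 1.
Note: deg(f) ≤ deg(F) = 3; strict inequality happens when F is divisible by Z (lost terms).


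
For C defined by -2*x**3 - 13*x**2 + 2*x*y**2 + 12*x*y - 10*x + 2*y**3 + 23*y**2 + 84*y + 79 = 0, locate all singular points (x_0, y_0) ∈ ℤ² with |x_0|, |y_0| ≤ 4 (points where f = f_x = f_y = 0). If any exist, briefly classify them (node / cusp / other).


Singular points: {(-2, -3)}; classification: node.

Compute partial derivatives:
  f_x = -6*x**2 - 26*x + 2*y**2 + 12*y - 10.
  f_y = 4*x*y + 12*x + 6*y**2 + 46*y + 84.
Scan x_0 ∈ {−4, ..., 4}. For each x_0, f_y(x_0, y) is a polynomial in y; find its integer roots y ∈ {−4, ..., 4}, then test f_x and f at those candidates.
  x = -4: f_y(-4, y) = 6*y**2 + 30*y + 36; vanishes at y ∈ {-3, -2}. (-4, -3): f_x = -20 ≠ 0; (-4, -2): f_x = -18 ≠ 0.
  x = -3: f_y(-3, y) = 6*y**2 + 34*y + 48; vanishes at y ∈ {-3}. (-3, -3): f_x = -4 ≠ 0.
  x = -2: f_y(-2, y) = 6*y**2 + 38*y + 60; vanishes at y ∈ {-3}. (-2, -3): f_x = 0, f = 0 — SINGULAR.
  x = -1: f_y(-1, y) = 6*y**2 + 42*y + 72; vanishes at y ∈ {-4, -3}. (-1, -4): f_x = -6 ≠ 0; (-1, -3): f_x = -8 ≠ 0.
  x = 0: f_y(0, y) = 6*y**2 + 46*y + 84; vanishes at y ∈ {-3}. (0, -3): f_x = -28 ≠ 0.
  x = 1: f_y(1, y) = 6*y**2 + 50*y + 96; vanishes at y ∈ {-3}. (1, -3): f_x = -60 ≠ 0.
  x = 2: f_y(2, y) = 6*y**2 + 54*y + 108; vanishes at y ∈ {-3}. (2, -3): f_x = -104 ≠ 0.
  x = 3: f_y(3, y) = 6*y**2 + 58*y + 120; vanishes at y ∈ {-3}. (3, -3): f_x = -160 ≠ 0.
  x = 4: f_y(4, y) = 6*y**2 + 62*y + 132; vanishes at y ∈ {-3}. (4, -3): f_x = -228 ≠ 0.
Only singular point on the grid: (-2, -3).
Classify: substitute x = -2 + u, y = -3 + v and expand: f = -2*u**3 - u**2 + 2*u*v**2 + 2*v**3 + v**2.
No constant or linear terms (consistent with a singular point). Quadratic part: -u**2 + v**2. Cubic part: -2*u**3 + 2*u*v**2 + 2*v**3.
The quadratic part v**2 - u**2 = (v − u)(v + u) splits into two distinct linear factors, so there are two distinct tangent lines y − -3 = ±(x − -2) — this is a node (ordinary double point).
Classification: node.


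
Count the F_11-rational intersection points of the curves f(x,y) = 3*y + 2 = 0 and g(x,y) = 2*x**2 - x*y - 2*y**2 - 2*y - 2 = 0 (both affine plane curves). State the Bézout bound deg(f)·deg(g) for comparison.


Common zeros: ∅; count = 0; Bézout bound = 2.

deg(f) = 1, deg(g) = 2, so Bézout bound = 2.
Scan x ∈ F_11. For each x, list the y ∈ F_11 with f(x, y) ≡ 0 and those with g(x, y) ≡ 0 (mod 11); the common zeros in that column are the intersection.
  x = 0: f ≡ 0 at y ∈ {3}; g ≡ 0 at y ∈ ∅; common: ∅.
  x = 1: f ≡ 0 at y ∈ {3}; g ≡ 0 at y ∈ {0, 4}; common: ∅.
  x = 2: f ≡ 0 at y ∈ {3}; g ≡ 0 at y ∈ {1, 8}; common: ∅.
  x = 3: f ≡ 0 at y ∈ {3}; g ≡ 0 at y ∈ ∅; common: ∅.
  x = 4: f ≡ 0 at y ∈ {3}; g ≡ 0 at y ∈ {1, 7}; common: ∅.
  x = 5: f ≡ 0 at y ∈ {3}; g ≡ 0 at y ∈ {6, 7}; common: ∅.
  x = 6: f ≡ 0 at y ∈ {3}; g ≡ 0 at y ∈ ∅; common: ∅.
  x = 7: f ≡ 0 at y ∈ {3}; g ≡ 0 at y ∈ ∅; common: ∅.
  x = 8: f ≡ 0 at y ∈ {3}; g ≡ 0 at y ∈ ∅; common: ∅.
  x = 9: f ≡ 0 at y ∈ {3}; g ≡ 0 at y ∈ {5, 6}; common: ∅.
  x = 10: f ≡ 0 at y ∈ {3}; g ≡ 0 at y ∈ {0, 5}; common: ∅.
Collecting: common zeros = ∅, so the count is 0.
Comparison with the Bézout bound: 0 ≤ 2 = deg(f)·deg(g), as expected for curves with no common component (the affine F_11-count falls short of the bound because intersections may lie at infinity, over extension fields, or carry multiplicity).


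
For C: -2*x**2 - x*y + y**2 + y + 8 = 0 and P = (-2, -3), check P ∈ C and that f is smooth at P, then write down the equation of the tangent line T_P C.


Tangent line at P: 11*x - 3*y + 13 = 0.

Step 1: f(-2, -3) = 0, so P lies on C.
Step 2: partial derivatives
  f_x(x, y) = -4*x - y, f_y(x, y) = -x + 2*y + 1.
  f_x(P) = 11, f_y(P) = -3 (gradient nonzero, so P is smooth).
Step 3: tangent line at P: 11·(x − -2) + -3·(y − -3) = 0.
Expanding: 11*x - 3*y + 13 = 0.


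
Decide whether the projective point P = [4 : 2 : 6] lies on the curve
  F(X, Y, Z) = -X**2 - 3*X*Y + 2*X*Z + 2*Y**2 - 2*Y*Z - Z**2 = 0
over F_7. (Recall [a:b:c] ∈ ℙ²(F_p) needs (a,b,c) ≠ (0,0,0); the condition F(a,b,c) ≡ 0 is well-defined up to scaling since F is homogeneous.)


F(4,2,6) ≡ 5 (mod 7); P is NOT on the curve.

Evaluate F(4, 2, 6) term-by-term (mod 7).
  -X**2 ↦ -1·16·1·1 = -16
  -3*X*Y ↦ -3·4·2·1 = -24
  2*X*Z ↦ 2·4·1·6 = 48
  2*Y**2 ↦ 2·1·4·1 = 8
  -2*Y*Z ↦ -2·1·2·6 = -24
  -Z**2 ↦ -1·1·1·36 = -36
Sum: F(4, 2, 6) = (-16) + (-24) + (48) + (8) + (-24) + (-36) = -44.
Reducing mod 7: -44 ≡ 5 (mod 7).
Since F(a, b, c) ≡ 5 ≠ 0 (mod 7), P does NOT lie on the curve.


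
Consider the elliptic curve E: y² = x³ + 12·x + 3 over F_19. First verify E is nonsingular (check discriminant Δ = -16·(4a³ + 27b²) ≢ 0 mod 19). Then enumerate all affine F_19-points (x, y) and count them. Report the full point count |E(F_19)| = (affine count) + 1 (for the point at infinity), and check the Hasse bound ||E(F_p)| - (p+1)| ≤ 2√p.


Affine points = {(1, 4), (1, 15), (2, 4), (2, 15), (3, 3), (3, 16), (4, 1), (4, 18), (5, 6), (5, 13), (6, 5), (6, 14), (9, 2), (9, 17), (13, 0), (15, 9), (15, 10), (16, 4), (16, 15), (17, 3), (17, 16), (18, 3), (18, 16)}; affine count = 23; |E(F_19)| = 24.

Discriminant check: Δ ∝ 4a³ + 27b² = 4·12³ + 27·3² = 4·1728 + 27·9 ≡ 11 (mod 19). Nonzero ⇒ E is nonsingular.
For each x ∈ F_19, compute rhs = x³ + 12·x + 3 mod 19, then count y ∈ F_19 with y² ≡ rhs.
  x = 0: rhs = 3, matching y values: none (0 points).
  x = 1: rhs = 16, matching y values: 4, 15 (2 points).
  x = 2: rhs = 16, matching y values: 4, 15 (2 points).
  x = 3: rhs = 9, matching y values: 3, 16 (2 points).
  x = 4: rhs = 1, matching y values: 1, 18 (2 points).
  x = 5: rhs = 17, matching y values: 6, 13 (2 points).
  x = 6: rhs = 6, matching y values: 5, 14 (2 points).
  x = 7: rhs = 12, matching y values: none (0 points).
  x = 8: rhs = 3, matching y values: none (0 points).
  x = 9: rhs = 4, matching y values: 2, 17 (2 points).
  x = 10: rhs = 2, matching y values: none (0 points).
  x = 11: rhs = 3, matching y values: none (0 points).
  x = 12: rhs = 13, matching y values: none (0 points).
  x = 13: rhs = 0, matching y values: 0 (1 points).
  x = 14: rhs = 8, matching y values: none (0 points).
  x = 15: rhs = 5, matching y values: 9, 10 (2 points).
  x = 16: rhs = 16, matching y values: 4, 15 (2 points).
  x = 17: rhs = 9, matching y values: 3, 16 (2 points).
  x = 18: rhs = 9, matching y values: 3, 16 (2 points).
Total affine count: 23.
Full point count |E(F_19)| = 23 + 1 = 24.
Hasse bound: |24 − (19+1)| = |4| = 4 ≤ 2√19 ≈ 8.7178 ✓.


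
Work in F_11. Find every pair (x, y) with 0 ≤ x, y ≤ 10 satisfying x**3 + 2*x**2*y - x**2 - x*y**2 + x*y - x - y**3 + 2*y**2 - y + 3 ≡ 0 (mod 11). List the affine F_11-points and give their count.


Affine F_11-points: {(0, 4), (0, 5), (1, 5), (2, 7), (4, 10), (8, 8), (9, 2), (10, 9)}; count = 8.

For each of the 121 pairs (x, y) ∈ F_11², evaluate f(x, y) mod 11. Record the zeros.
  x = 0: [0↦3, 1↦3, 2↦1, 3↦2, 4↦0, 5↦0, 6↦7, 7↦4, 8↦7, 9↦10, 10↦7]  zeros at y ∈ {4, 5}
  x = 1: [0↦2, 1↦4, 2↦2, 3↦1, 4↦6, 5↦0, 6↦10, 7↦8, 8↦10, 9↦10, 10↦2]  zeros at y ∈ {5}
  x = 2: [0↦5, 1↦2, 2↦4, 3↦5, 4↦10, 5↦2, 6↦8, 7↦0, 8↦5, 9↦6, 10↦8]  zeros at y ∈ {7}
  x = 3: [0↦7, 1↦3, 2↦2, 3↦9, 4↦7, 5↦1, 6↦7, 7↦8, 8↦9, 9↦4, 10↦9]  zeros at y ∈ ∅
  x = 4: [0↦3, 1↦2, 2↦2, 3↦8, 4↦3, 5↦3, 6↦2, 7↦5, 8↦6, 9↦10, 10↦0]  zeros at y ∈ {10}
  x = 5: [0↦10, 1↦5, 2↦10, 3↦8, 4↦4, 5↦3, 6↦10, 7↦8, 8↦2, 9↦8, 10↦9]  zeros at y ∈ ∅
  x = 6: [0↦1, 1↦7, 2↦10, 3↦4, 4↦5, 5↦7, 6↦4, 7↦1, 8↦3, 9↦4, 10↦9]  zeros at y ∈ ∅
  x = 7: [0↦4, 1↦3, 2↦8, 3↦2, 4↦1, 5↦10, 6↦1, 7↦1, 8↦4, 9↦4, 10↦6]  zeros at y ∈ ∅
  x = 8: [0↦3, 1↦10, 2↦10, 3↦8, 4↦9, 5↦7, 6↦7, 7↦3, 8↦0, 9↦3, 10↦6]  zeros at y ∈ {8}
  x = 9: [0↦4, 1↦1, 2↦0, 3↦6, 4↦2, 5↦4, 6↦6, 7↦2, 8↦8, 9↦7, 10↦4]  zeros at y ∈ {2}
  x = 10: [0↦2, 1↦4, 2↦6, 3↦2, 4↦8, 5↦7, 6↦4, 7↦4, 8↦1, 9↦0, 10↦6]  zeros at y ∈ {9}
Collecting zeros: affine points = {(0, 4), (0, 5), (1, 5), (2, 7), (4, 10), (8, 8), (9, 2), (10, 9)}.
Total count |C(F_11)_aff| = 8.


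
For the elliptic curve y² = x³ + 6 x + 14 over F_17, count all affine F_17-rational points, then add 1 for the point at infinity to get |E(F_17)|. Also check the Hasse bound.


Affine points = {(1, 2), (1, 15), (2, 0), (3, 5), (3, 12), (4, 0), (5, 4), (5, 13), (7, 5), (7, 12), (8, 8), (8, 9), (9, 7), (9, 10), (11, 0)}; affine count = 15; |E(F_17)| = 16.

Discriminant check: Δ ∝ 4a³ + 27b² = 4·6³ + 27·14² = 4·216 + 27·196 ≡ 2 (mod 17). Nonzero ⇒ E is nonsingular.
For each x ∈ F_17, compute rhs = x³ + 6·x + 14 mod 17, then count y ∈ F_17 with y² ≡ rhs.
  x = 0: rhs = 14, matching y values: none (0 points).
  x = 1: rhs = 4, matching y values: 2, 15 (2 points).
  x = 2: rhs = 0, matching y values: 0 (1 points).
  x = 3: rhs = 8, matching y values: 5, 12 (2 points).
  x = 4: rhs = 0, matching y values: 0 (1 points).
  x = 5: rhs = 16, matching y values: 4, 13 (2 points).
  x = 6: rhs = 11, matching y values: none (0 points).
  x = 7: rhs = 8, matching y values: 5, 12 (2 points).
  x = 8: rhs = 13, matching y values: 8, 9 (2 points).
  x = 9: rhs = 15, matching y values: 7, 10 (2 points).
  x = 10: rhs = 3, matching y values: none (0 points).
  x = 11: rhs = 0, matching y values: 0 (1 points).
  x = 12: rhs = 12, matching y values: none (0 points).
  x = 13: rhs = 11, matching y values: none (0 points).
  x = 14: rhs = 3, matching y values: none (0 points).
  x = 15: rhs = 11, matching y values: none (0 points).
  x = 16: rhs = 7, matching y values: none (0 points).
Total affine count: 15.
Full point count |E(F_17)| = 15 + 1 = 16.
Hasse bound: |16 − (17+1)| = |-2| = 2 ≤ 2√17 ≈ 8.2462 ✓.


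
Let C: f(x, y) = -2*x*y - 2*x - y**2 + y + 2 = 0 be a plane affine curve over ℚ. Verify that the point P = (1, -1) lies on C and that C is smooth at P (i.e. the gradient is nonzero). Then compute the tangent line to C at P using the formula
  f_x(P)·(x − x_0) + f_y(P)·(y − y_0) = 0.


Tangent line at P: y + 1 = 0.

Step 1: f(1, -1) = 0, so P lies on C.
Step 2: partial derivatives
  f_x(x, y) = -2*y - 2, f_y(x, y) = -2*x - 2*y + 1.
  f_x(P) = 0, f_y(P) = 1 (gradient nonzero, so P is smooth).
Step 3: tangent line at P: 0·(x − 1) + 1·(y − -1) = 0.
Expanding: y + 1 = 0.


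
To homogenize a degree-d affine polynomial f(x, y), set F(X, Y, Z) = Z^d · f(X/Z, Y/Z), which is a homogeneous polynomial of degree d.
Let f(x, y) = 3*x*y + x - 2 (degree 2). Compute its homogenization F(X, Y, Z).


F(X, Y, Z) = 3*X*Y + X*Z - 2*Z**2

deg(f) = 2.
Substitute x = X/Z, y = Y/Z into f, then multiply by Z^2.
  monomial 3·x^1·y^1 ↦ 3·X^1·Y^1·Z^0.
  monomial 1·x^1·y^0 ↦ 1·X^1·Y^0·Z^1.
  monomial -2·x^0·y^0 ↦ -2·X^0·Y^0·Z^2.
Collecting: F(X, Y, Z) = 3*X*Y + X*Z - 2*Z**2.


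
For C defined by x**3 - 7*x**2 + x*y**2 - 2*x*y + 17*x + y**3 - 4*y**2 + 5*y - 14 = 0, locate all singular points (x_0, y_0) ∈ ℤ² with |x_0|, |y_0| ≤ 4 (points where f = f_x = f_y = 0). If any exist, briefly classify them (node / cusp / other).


Singular points: {(2, 1)}; classification: node.

Compute partial derivatives:
  f_x = 3*x**2 - 14*x + y**2 - 2*y + 17.
  f_y = 2*x*y - 2*x + 3*y**2 - 8*y + 5.
Scan x_0 ∈ {−4, ..., 4}. For each x_0, f_y(x_0, y) is a polynomial in y; find its integer roots y ∈ {−4, ..., 4}, then test f_x and f at those candidates.
  x = -4: f_y(-4, y) = 3*y**2 - 16*y + 13; vanishes at y ∈ {1}. (-4, 1): f_x = 120 ≠ 0.
  x = -3: f_y(-3, y) = 3*y**2 - 14*y + 11; vanishes at y ∈ {1}. (-3, 1): f_x = 85 ≠ 0.
  x = -2: f_y(-2, y) = 3*y**2 - 12*y + 9; vanishes at y ∈ {1, 3}. (-2, 1): f_x = 56 ≠ 0; (-2, 3): f_x = 60 ≠ 0.
  x = -1: f_y(-1, y) = 3*y**2 - 10*y + 7; vanishes at y ∈ {1}. (-1, 1): f_x = 33 ≠ 0.
  x = 0: f_y(0, y) = 3*y**2 - 8*y + 5; vanishes at y ∈ {1}. (0, 1): f_x = 16 ≠ 0.
  x = 1: f_y(1, y) = 3*y**2 - 6*y + 3; vanishes at y ∈ {1}. (1, 1): f_x = 5 ≠ 0.
  x = 2: f_y(2, y) = 3*y**2 - 4*y + 1; vanishes at y ∈ {1}. (2, 1): f_x = 0, f = 0 — SINGULAR.
  x = 3: f_y(3, y) = 3*y**2 - 2*y - 1; vanishes at y ∈ {1}. (3, 1): f_x = 1 ≠ 0.
  x = 4: f_y(4, y) = 3*y**2 - 3; vanishes at y ∈ {-1, 1}. (4, -1): f_x = 12 ≠ 0; (4, 1): f_x = 8 ≠ 0.
Only singular point on the grid: (2, 1).
Classify: substitute x = 2 + u, y = 1 + v and expand: f = u**3 - u**2 + u*v**2 + v**3 + v**2.
No constant or linear terms (consistent with a singular point). Quadratic part: -u**2 + v**2. Cubic part: u**3 + u*v**2 + v**3.
The quadratic part v**2 - u**2 = (v − u)(v + u) splits into two distinct linear factors, so there are two distinct tangent lines y − 1 = ±(x − 2) — this is a node (ordinary double point).
Classification: node.


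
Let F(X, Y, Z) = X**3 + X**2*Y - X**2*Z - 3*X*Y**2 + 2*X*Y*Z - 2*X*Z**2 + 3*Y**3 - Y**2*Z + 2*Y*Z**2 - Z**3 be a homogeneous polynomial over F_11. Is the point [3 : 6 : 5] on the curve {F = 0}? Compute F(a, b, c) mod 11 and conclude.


F(3,6,5) ≡ 0 (mod 11); P is on the curve.

Evaluate F(3, 6, 5) term-by-term (mod 11).
  X**3 ↦ 1·27·1·1 = 27
  X**2*Y ↦ 1·9·6·1 = 54
  -X**2*Z ↦ -1·9·1·5 = -45
  -3*X*Y**2 ↦ -3·3·36·1 = -324
  2*X*Y*Z ↦ 2·3·6·5 = 180
  -2*X*Z**2 ↦ -2·3·1·25 = -150
  3*Y**3 ↦ 3·1·216·1 = 648
  -Y**2*Z ↦ -1·1·36·5 = -180
  2*Y*Z**2 ↦ 2·1·6·25 = 300
  -Z**3 ↦ -1·1·1·125 = -125
Sum: F(3, 6, 5) = (27) + (54) + (-45) + (-324) + (180) + (-150) + (648) + (-180) + (300) + (-125) = 385.
Reducing mod 11: 385 ≡ 0 (mod 11).
Since F(a, b, c) ≡ 0 (mod 11), P lies on the curve.


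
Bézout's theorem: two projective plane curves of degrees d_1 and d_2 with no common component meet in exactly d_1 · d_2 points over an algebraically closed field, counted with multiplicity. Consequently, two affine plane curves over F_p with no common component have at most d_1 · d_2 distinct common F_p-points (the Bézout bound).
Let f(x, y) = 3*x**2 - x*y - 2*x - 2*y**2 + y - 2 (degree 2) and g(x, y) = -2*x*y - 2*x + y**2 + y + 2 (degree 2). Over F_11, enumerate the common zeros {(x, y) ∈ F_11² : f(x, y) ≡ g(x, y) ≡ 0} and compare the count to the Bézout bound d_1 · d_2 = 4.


Common zeros: {(9, 9)}; count = 1; Bézout bound = 4.

deg(f) = 2, deg(g) = 2, so Bézout bound = 4.
Scan x ∈ F_11. For each x, list the y ∈ F_11 with f(x, y) ≡ 0 and those with g(x, y) ≡ 0 (mod 11); the common zeros in that column are the intersection.
  x = 0: f ≡ 0 at y ∈ ∅; g ≡ 0 at y ∈ {4, 6}; common: ∅.
  x = 1: f ≡ 0 at y ∈ {4, 7}; g ≡ 0 at y ∈ {0, 1}; common: ∅.
  x = 2: f ≡ 0 at y ∈ {7, 9}; g ≡ 0 at y ∈ ∅; common: ∅.
  x = 3: f ≡ 0 at y ∈ ∅; g ≡ 0 at y ∈ ∅; common: ∅.
  x = 4: f ≡ 0 at y ∈ {1, 3}; g ≡ 0 at y ∈ ∅; common: ∅.
  x = 5: f ≡ 0 at y ∈ {3, 6}; g ≡ 0 at y ∈ {2, 7}; common: ∅.
  x = 6: f ≡ 0 at y ∈ ∅; g ≡ 0 at y ∈ ∅; common: ∅.
  x = 7: f ≡ 0 at y ∈ ∅; g ≡ 0 at y ∈ ∅; common: ∅.
  x = 8: f ≡ 0 at y ∈ {1}; g ≡ 0 at y ∈ ∅; common: ∅.
  x = 9: f ≡ 0 at y ∈ {9}; g ≡ 0 at y ∈ {8, 9}; common: {9}.
  x = 10: f ≡ 0 at y ∈ ∅; g ≡ 0 at y ∈ {3, 5}; common: ∅.
Collecting: common zeros = {(9, 9)}, so the count is 1.
Comparison with the Bézout bound: 1 ≤ 4 = deg(f)·deg(g), as expected for curves with no common component (the affine F_11-count falls short of the bound because intersections may lie at infinity, over extension fields, or carry multiplicity).
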